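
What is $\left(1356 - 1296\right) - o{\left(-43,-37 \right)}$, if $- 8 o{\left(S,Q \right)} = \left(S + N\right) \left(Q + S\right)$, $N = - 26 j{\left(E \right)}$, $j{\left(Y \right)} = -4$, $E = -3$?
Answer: $-550$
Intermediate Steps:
$N = 104$ ($N = \left(-26\right) \left(-4\right) = 104$)
$o{\left(S,Q \right)} = - \frac{\left(104 + S\right) \left(Q + S\right)}{8}$ ($o{\left(S,Q \right)} = - \frac{\left(S + 104\right) \left(Q + S\right)}{8} = - \frac{\left(104 + S\right) \left(Q + S\right)}{8}$)
$\left(1356 - 1296\right) - o{\left(-43,-37 \right)} = \left(1356 - 1296\right) - \left(\left(-13\right) \left(-37\right) - -559 - \frac{\left(-43\right)^{2}}{8} - \left(- \frac{37}{8}\right) \left(-43\right)\right) = \left(1356 - 1296\right) - \left(481 + 559 - \frac{1849}{8} - \frac{1591}{8}\right) = 60 - \left(481 + 559 - \frac{1849}{8} - \frac{1591}{8}\right) = 60 - 610 = -550$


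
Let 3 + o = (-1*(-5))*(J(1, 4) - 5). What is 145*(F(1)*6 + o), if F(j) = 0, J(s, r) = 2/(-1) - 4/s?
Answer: -8410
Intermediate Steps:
J(s, r) = -2 - 4/s (J(s, r) = 2*(-1) - 4/s = -2 - 4/s)
o = -58 (o = -3 + (-1*(-5))*((-2 - 4/1) - 5) = -3 + 5*((-2 - 4*1) - 5) = -3 + 5*((-2 - 4) - 5) = -3 + 5*(-6 - 5) = -3 + 5*(-11) = -3 - 55 = -58)
145*(F(1)*6 + o) = 145*(0*6 - 58) = 145*(0 - 58) = 145*(-58) = -8410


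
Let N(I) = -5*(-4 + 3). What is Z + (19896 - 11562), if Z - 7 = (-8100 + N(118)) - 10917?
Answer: -10671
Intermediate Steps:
N(I) = 5 (N(I) = -5*(-1) = 5)
Z = -19005 (Z = 7 + ((-8100 + 5) - 10917) = 7 + (-8095 - 10917) = 7 - 19012 = -19005)
Z + (19896 - 11562) = -19005 + (19896 - 11562) = -19005 + 8334 = -10671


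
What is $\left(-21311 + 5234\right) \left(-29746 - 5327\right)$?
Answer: $563868621$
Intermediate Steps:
$\left(-21311 + 5234\right) \left(-29746 - 5327\right) = \left(-16077\right) \left(-35073\right) = 563868621$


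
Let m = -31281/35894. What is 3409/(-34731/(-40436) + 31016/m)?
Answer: -4311970861044/45015839440133 ≈ -0.095788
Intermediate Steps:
m = -31281/35894 (m = -31281*1/35894 = -31281/35894 ≈ -0.87148)
3409/(-34731/(-40436) + 31016/m) = 3409/(-34731/(-40436) + 31016/(-31281/35894)) = 3409/(-34731*(-1/40436) + 31016*(-35894/31281)) = 3409/(34731/40436 - 1113288304/31281) = 3409/(-45015839440133/1264878516) = 3409*(-1264878516/45015839440133) = -4311970861044/45015839440133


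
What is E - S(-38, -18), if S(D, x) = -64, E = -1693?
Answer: -1629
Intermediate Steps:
E - S(-38, -18) = -1693 - 1*(-64) = -1693 + 64 = -1629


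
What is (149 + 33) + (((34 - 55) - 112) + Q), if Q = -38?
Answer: 11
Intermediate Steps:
(149 + 33) + (((34 - 55) - 112) + Q) = (149 + 33) + (((34 - 55) - 112) - 38) = 182 + ((-21 - 112) - 38) = 182 + (-133 - 38) = 182 - 171 = 11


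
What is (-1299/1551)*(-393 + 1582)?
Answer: -514837/517 ≈ -995.82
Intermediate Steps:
(-1299/1551)*(-393 + 1582) = -1299*1/1551*1189 = -433/517*1189 = -514837/517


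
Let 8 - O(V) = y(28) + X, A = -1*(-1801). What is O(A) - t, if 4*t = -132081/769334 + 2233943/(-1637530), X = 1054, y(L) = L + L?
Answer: -1387824136806067/1259807505020 ≈ -1101.6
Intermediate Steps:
y(L) = 2*L
t = -483733725973/1259807505020 (t = (-132081/769334 + 2233943/(-1637530))/4 = (-132081*1/769334 + 2233943*(-1/1637530))/4 = (-132081/769334 - 2233943/1637530)/4 = (1/4)*(-483733725973/314951876255) = -483733725973/1259807505020 ≈ -0.38397)
A = 1801
O(V) = -1102 (O(V) = 8 - (2*28 + 1054) = 8 - (56 + 1054) = 8 - 1*1110 = 8 - 1110 = -1102)
O(A) - t = -1102 - 1*(-483733725973/1259807505020) = -1102 + 483733725973/1259807505020 = -1387824136806067/1259807505020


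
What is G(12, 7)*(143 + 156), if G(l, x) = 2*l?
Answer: 7176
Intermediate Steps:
G(12, 7)*(143 + 156) = (2*12)*(143 + 156) = 24*299 = 7176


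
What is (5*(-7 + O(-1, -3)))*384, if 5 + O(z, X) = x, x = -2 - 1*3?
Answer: -32640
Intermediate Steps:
x = -5 (x = -2 - 3 = -5)
O(z, X) = -10 (O(z, X) = -5 - 5 = -10)
(5*(-7 + O(-1, -3)))*384 = (5*(-7 - 10))*384 = (5*(-17))*384 = -85*384 = -32640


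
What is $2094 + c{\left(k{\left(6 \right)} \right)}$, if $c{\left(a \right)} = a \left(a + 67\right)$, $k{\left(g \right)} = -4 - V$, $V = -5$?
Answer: $2162$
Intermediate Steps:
$k{\left(g \right)} = 1$ ($k{\left(g \right)} = -4 - -5 = -4 + 5 = 1$)
$c{\left(a \right)} = a \left(67 + a\right)$
$2094 + c{\left(k{\left(6 \right)} \right)} = 2094 + 1 \left(67 + 1\right) = 2094 + 1 \cdot 68 = 2094 + 68 = 2162$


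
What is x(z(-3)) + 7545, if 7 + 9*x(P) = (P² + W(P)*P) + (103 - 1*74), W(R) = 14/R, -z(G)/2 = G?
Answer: 7553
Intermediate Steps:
z(G) = -2*G
x(P) = 4 + P²/9 (x(P) = -7/9 + ((P² + (14/P)*P) + (103 - 1*74))/9 = -7/9 + ((P² + 14) + (103 - 74))/9 = -7/9 + ((14 + P²) + 29)/9 = -7/9 + (43 + P²)/9 = -7/9 + (43/9 + P²/9) = 4 + P²/9)
x(z(-3)) + 7545 = (4 + (-2*(-3))²/9) + 7545 = (4 + (⅑)*6²) + 7545 = (4 + (⅑)*36) + 7545 = (4 + 4) + 7545 = 8 + 7545 = 7553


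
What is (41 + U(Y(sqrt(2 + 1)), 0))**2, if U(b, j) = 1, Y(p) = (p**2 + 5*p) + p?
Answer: 1764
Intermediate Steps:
Y(p) = p**2 + 6*p
(41 + U(Y(sqrt(2 + 1)), 0))**2 = (41 + 1)**2 = 42**2 = 1764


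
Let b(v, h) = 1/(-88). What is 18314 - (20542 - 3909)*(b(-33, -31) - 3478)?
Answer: 5092390777/88 ≈ 5.7868e+7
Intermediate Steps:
b(v, h) = -1/88
18314 - (20542 - 3909)*(b(-33, -31) - 3478) = 18314 - (20542 - 3909)*(-1/88 - 3478) = 18314 - 16633*(-306065)/88 = 18314 - 1*(-5090779145/88) = 18314 + 5090779145/88 = 5092390777/88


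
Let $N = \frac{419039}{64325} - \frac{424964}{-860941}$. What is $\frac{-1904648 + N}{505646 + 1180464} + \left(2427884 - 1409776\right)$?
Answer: $\frac{95067584103529489959399}{93376822088230750} \approx 1.0181 \cdot 10^{6}$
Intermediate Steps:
$N = \frac{388103664999}{55380029825}$ ($N = 419039 \cdot \frac{1}{64325} - - \frac{424964}{860941} = \frac{419039}{64325} + \frac{424964}{860941} = \frac{388103664999}{55380029825} \approx 7.008$)
$\frac{-1904648 + N}{505646 + 1180464} + \left(2427884 - 1409776\right) = \frac{-1904648 + \frac{388103664999}{55380029825}}{505646 + 1180464} + \left(2427884 - 1409776\right) = - \frac{105479074942461601}{55380029825 \cdot 1686110} + 1018108 = \left(- \frac{105479074942461601}{55380029825}\right) \frac{1}{1686110} + 1018108 = - \frac{105479074942461601}{93376822088230750} + 1018108 = \frac{95067584103529489959399}{93376822088230750}$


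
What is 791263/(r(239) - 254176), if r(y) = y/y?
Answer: -791263/254175 ≈ -3.1131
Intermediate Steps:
r(y) = 1
791263/(r(239) - 254176) = 791263/(1 - 254176) = 791263/(-254175) = 791263*(-1/254175) = -791263/254175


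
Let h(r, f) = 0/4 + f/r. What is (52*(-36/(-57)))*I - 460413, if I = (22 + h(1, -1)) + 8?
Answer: -8729751/19 ≈ -4.5946e+5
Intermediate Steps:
h(r, f) = f/r (h(r, f) = 0*(¼) + f/r = 0 + f/r = f/r)
I = 29 (I = (22 - 1/1) + 8 = (22 - 1*1) + 8 = (22 - 1) + 8 = 21 + 8 = 29)
(52*(-36/(-57)))*I - 460413 = (52*(-36/(-57)))*29 - 460413 = (52*(-36*(-1/57)))*29 - 460413 = (52*(12/19))*29 - 460413 = (624/19)*29 - 460413 = 18096/19 - 460413 = -8729751/19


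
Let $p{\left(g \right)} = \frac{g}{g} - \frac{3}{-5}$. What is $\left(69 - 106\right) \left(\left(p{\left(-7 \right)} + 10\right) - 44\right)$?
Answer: $\frac{5994}{5} \approx 1198.8$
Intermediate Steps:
$p{\left(g \right)} = \frac{8}{5}$ ($p{\left(g \right)} = 1 - - \frac{3}{5} = 1 + \frac{3}{5} = \frac{8}{5}$)
$\left(69 - 106\right) \left(\left(p{\left(-7 \right)} + 10\right) - 44\right) = \left(69 - 106\right) \left(\left(\frac{8}{5} + 10\right) - 44\right) = - 37 \left(\frac{58}{5} - 44\right) = \left(-37\right) \left(- \frac{162}{5}\right) = \frac{5994}{5}$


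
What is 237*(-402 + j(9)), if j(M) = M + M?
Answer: -91008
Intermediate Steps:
j(M) = 2*M
237*(-402 + j(9)) = 237*(-402 + 2*9) = 237*(-402 + 18) = 237*(-384) = -91008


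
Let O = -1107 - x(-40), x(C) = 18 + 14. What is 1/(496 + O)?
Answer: -1/643 ≈ -0.0015552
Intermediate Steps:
x(C) = 32
O = -1139 (O = -1107 - 1*32 = -1107 - 32 = -1139)
1/(496 + O) = 1/(496 - 1139) = 1/(-643) = -1/643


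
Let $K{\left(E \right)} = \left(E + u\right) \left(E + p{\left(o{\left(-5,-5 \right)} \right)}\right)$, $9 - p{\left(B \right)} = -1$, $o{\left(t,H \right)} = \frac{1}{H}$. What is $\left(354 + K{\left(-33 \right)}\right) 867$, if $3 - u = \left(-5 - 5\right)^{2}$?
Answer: $2899248$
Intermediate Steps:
$u = -97$ ($u = 3 - \left(-5 - 5\right)^{2} = 3 - \left(-10\right)^{2} = 3 - 100 = -97$)
$p{\left(B \right)} = 10$ ($p{\left(B \right)} = 9 - -1 = 9 + 1 = 10$)
$K{\left(E \right)} = \left(-97 + E\right) \left(10 + E\right)$ ($K{\left(E \right)} = \left(E - 97\right) \left(E + 10\right) = \left(-97 + E\right) \left(10 + E\right)$)
$\left(354 + K{\left(-33 \right)}\right) 867 = \left(354 - \left(-1901 - 1089\right)\right) 867 = \left(354 + \left(-970 + 1089 + 2871\right)\right) 867 = \left(354 + 2990\right) 867 = 3344 \cdot 867 = 2899248$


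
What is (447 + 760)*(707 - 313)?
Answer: 475558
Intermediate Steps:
(447 + 760)*(707 - 313) = 1207*394 = 475558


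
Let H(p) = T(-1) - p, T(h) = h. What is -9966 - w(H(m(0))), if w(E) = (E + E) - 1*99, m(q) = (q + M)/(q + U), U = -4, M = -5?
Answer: -19725/2 ≈ -9862.5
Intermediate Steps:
m(q) = (-5 + q)/(-4 + q) (m(q) = (q - 5)/(q - 4) = (-5 + q)/(-4 + q))
H(p) = -1 - p
w(E) = -99 + 2*E (w(E) = 2*E - 99 = -99 + 2*E)
-9966 - w(H(m(0))) = -9966 - (-99 + 2*(-1 - (-5 + 0)/(-4 + 0))) = -9966 - (-99 + 2*(-1 - (-5)/(-4))) = -9966 - (-99 + 2*(-1 - (-1)*(-5)/4)) = -9966 - (-99 + 2*(-1 - 1*5/4)) = -9966 - (-99 + 2*(-1 - 5/4)) = -9966 - (-99 + 2*(-9/4)) = -9966 - (-99 - 9/2) = -9966 - 1*(-207/2) = -9966 + 207/2 = -19725/2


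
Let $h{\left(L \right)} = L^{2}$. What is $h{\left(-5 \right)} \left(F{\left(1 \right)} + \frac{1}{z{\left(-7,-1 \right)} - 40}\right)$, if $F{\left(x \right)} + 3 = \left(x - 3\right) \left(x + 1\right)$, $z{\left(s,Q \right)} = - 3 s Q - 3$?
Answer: $- \frac{11225}{64} \approx -175.39$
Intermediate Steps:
$z{\left(s,Q \right)} = -3 - 3 Q s$ ($z{\left(s,Q \right)} = - 3 Q s - 3 = -3 - 3 Q s$)
$F{\left(x \right)} = -3 + \left(1 + x\right) \left(-3 + x\right)$ ($F{\left(x \right)} = -3 + \left(x - 3\right) \left(x + 1\right) = -3 + \left(-3 + x\right) \left(1 + x\right) = -3 + \left(1 + x\right) \left(-3 + x\right)$)
$h{\left(-5 \right)} \left(F{\left(1 \right)} + \frac{1}{z{\left(-7,-1 \right)} - 40}\right) = \left(-5\right)^{2} \left(\left(-6 + 1^{2} - 2\right) + \frac{1}{\left(-3 - \left(-3\right) \left(-7\right)\right) - 40}\right) = 25 \left(\left(-6 + 1 - 2\right) + \frac{1}{\left(-3 - 21\right) - 40}\right) = 25 \left(-7 + \frac{1}{-24 - 40}\right) = 25 \left(-7 + \frac{1}{-64}\right) = 25 \left(-7 - \frac{1}{64}\right) = 25 \left(- \frac{449}{64}\right) = - \frac{11225}{64}$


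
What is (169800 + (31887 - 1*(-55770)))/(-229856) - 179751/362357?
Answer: -134608192005/83289930592 ≈ -1.6161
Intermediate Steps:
(169800 + (31887 - 1*(-55770)))/(-229856) - 179751/362357 = (169800 + (31887 + 55770))*(-1/229856) - 179751*1/362357 = (169800 + 87657)*(-1/229856) - 179751/362357 = 257457*(-1/229856) - 179751/362357 = -257457/229856 - 179751/362357 = -134608192005/83289930592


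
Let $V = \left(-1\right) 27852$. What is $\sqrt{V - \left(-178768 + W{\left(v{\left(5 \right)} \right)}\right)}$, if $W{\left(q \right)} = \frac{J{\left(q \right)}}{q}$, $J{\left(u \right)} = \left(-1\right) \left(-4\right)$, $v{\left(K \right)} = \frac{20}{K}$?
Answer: $\sqrt{150915} \approx 388.48$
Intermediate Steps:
$J{\left(u \right)} = 4$
$W{\left(q \right)} = \frac{4}{q}$
$V = -27852$
$\sqrt{V - \left(-178768 + W{\left(v{\left(5 \right)} \right)}\right)} = \sqrt{-27852 + \left(178768 - \frac{4}{20 \cdot \frac{1}{5}}\right)} = \sqrt{-27852 + \left(178768 - \frac{4}{4}\right)} = \sqrt{-27852 + \left(178768 - 4 \cdot \frac{1}{4}\right)} = \sqrt{-27852 + \left(178768 - 1\right)} = \sqrt{-27852 + 178767} = \sqrt{150915}$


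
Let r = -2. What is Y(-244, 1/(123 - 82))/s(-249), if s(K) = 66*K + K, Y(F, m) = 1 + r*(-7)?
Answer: -5/5561 ≈ -0.00089912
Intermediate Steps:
Y(F, m) = 15 (Y(F, m) = 1 - 2*(-7) = 1 + 14 = 15)
s(K) = 67*K
Y(-244, 1/(123 - 82))/s(-249) = 15/((67*(-249))) = 15/(-16683) = 15*(-1/16683) = -5/5561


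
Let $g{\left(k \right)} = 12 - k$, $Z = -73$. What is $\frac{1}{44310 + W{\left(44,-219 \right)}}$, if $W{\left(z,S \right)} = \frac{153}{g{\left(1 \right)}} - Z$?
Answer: $\frac{11}{488366} \approx 2.2524 \cdot 10^{-5}$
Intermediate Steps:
$W{\left(z,S \right)} = \frac{956}{11}$ ($W{\left(z,S \right)} = \frac{153}{12 - 1} - -73 = \frac{153}{12 - 1} + 73 = \frac{153}{11} + 73 = \frac{956}{11}$)
$\frac{1}{44310 + W{\left(44,-219 \right)}} = \frac{1}{44310 + \frac{956}{11}} = \frac{1}{\frac{488366}{11}} = \frac{11}{488366}$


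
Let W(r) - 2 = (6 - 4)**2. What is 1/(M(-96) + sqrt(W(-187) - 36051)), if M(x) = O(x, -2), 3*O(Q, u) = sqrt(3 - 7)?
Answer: 6*I/324401 - 81*I*sqrt(445)/324401 ≈ -0.0052487*I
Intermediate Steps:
W(r) = 6 (W(r) = 2 + (6 - 4)**2 = 2 + 2**2 = 2 + 4 = 6)
O(Q, u) = 2*I/3 (O(Q, u) = sqrt(3 - 7)/3 = sqrt(-4)/3 = (2*I)/3 = 2*I/3)
M(x) = 2*I/3
1/(M(-96) + sqrt(W(-187) - 36051)) = 1/(2*I/3 + sqrt(6 - 36051)) = 1/(2*I/3 + sqrt(-36045)) = 1/(2*I/3 + 9*I*sqrt(445))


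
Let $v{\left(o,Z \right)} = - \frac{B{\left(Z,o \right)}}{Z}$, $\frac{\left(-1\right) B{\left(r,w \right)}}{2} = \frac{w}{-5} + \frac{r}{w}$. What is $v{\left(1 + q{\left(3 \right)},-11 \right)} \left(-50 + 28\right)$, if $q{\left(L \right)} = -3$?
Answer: $\frac{118}{5} \approx 23.6$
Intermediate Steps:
$B{\left(r,w \right)} = \frac{2 w}{5} - \frac{2 r}{w}$ ($B{\left(r,w \right)} = - 2 \left(\frac{w}{-5} + \frac{r}{w}\right) = - 2 \left(w \left(- \frac{1}{5}\right) + \frac{r}{w}\right) = - 2 \left(- \frac{w}{5} + \frac{r}{w}\right) = \frac{2 w}{5} - \frac{2 r}{w}$)
$v{\left(o,Z \right)} = - \frac{\frac{2 o}{5} - \frac{2 Z}{o}}{Z}$
$v{\left(1 + q{\left(3 \right)},-11 \right)} \left(-50 + 28\right) = \left(\frac{2}{1 - 3} - \frac{2 \left(1 - 3\right)}{5 \left(-11\right)}\right) \left(-50 + 28\right) = \left(\frac{2}{-2} - \left(- \frac{4}{5}\right) \left(- \frac{1}{11}\right)\right) \left(-22\right) = \left(2 \left(- \frac{1}{2}\right) - \frac{4}{55}\right) \left(-22\right) = \left(-1 - \frac{4}{55}\right) \left(-22\right) = \left(- \frac{59}{55}\right) \left(-22\right) = \frac{118}{5}$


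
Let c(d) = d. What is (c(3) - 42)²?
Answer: 1521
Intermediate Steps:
(c(3) - 42)² = (3 - 42)² = (-39)² = 1521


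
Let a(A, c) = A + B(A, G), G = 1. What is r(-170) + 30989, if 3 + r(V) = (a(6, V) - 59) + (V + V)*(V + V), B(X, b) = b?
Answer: 146534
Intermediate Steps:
a(A, c) = 1 + A (a(A, c) = A + 1 = 1 + A)
r(V) = -55 + 4*V² (r(V) = -3 + (((1 + 6) - 59) + (V + V)*(V + V)) = -3 + ((7 - 59) + (2*V)*(2*V)) = -3 + (-52 + 4*V²) = -55 + 4*V²)
r(-170) + 30989 = (-55 + 4*(-170)²) + 30989 = (-55 + 4*28900) + 30989 = (-55 + 115600) + 30989 = 115545 + 30989 = 146534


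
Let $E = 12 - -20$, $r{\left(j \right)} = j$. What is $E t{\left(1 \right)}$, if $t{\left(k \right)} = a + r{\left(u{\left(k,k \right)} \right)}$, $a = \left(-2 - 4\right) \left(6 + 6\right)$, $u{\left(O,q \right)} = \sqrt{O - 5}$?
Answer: $-2304 + 64 i \approx -2304.0 + 64.0 i$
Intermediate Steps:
$u{\left(O,q \right)} = \sqrt{-5 + O}$
$a = -72$ ($a = \left(-6\right) 12 = -72$)
$t{\left(k \right)} = -72 + \sqrt{-5 + k}$
$E = 32$ ($E = 12 + 20 = 32$)
$E t{\left(1 \right)} = 32 \left(-72 + \sqrt{-5 + 1}\right) = 32 \left(-72 + \sqrt{-4}\right) = 32 \left(-72 + 2 i\right) = -2304 + 64 i$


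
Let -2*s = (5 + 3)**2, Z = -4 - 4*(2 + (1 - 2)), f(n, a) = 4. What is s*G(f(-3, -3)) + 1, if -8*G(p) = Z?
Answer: -31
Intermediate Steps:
Z = -8 (Z = -4 - 4*(2 - 1) = -4 - 4*1 = -4 - 4 = -8)
G(p) = 1 (G(p) = -1/8*(-8) = 1)
s = -32 (s = -(5 + 3)**2/2 = -1/2*8**2 = -1/2*64 = -32)
s*G(f(-3, -3)) + 1 = -32*1 + 1 = -32 + 1 = -31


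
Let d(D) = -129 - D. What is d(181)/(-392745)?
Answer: 62/78549 ≈ 0.00078932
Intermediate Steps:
d(181)/(-392745) = (-129 - 1*181)/(-392745) = (-129 - 181)*(-1/392745) = -310*(-1/392745) = 62/78549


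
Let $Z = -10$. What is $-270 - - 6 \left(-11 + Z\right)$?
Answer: $-396$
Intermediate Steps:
$-270 - - 6 \left(-11 + Z\right) = -270 - - 6 \left(-11 - 10\right) = -270 - \left(-6\right) \left(-21\right) = -270 - 126 = -396$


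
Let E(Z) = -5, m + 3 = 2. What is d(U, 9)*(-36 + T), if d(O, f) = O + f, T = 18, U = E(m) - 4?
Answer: 0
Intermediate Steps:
m = -1 (m = -3 + 2 = -1)
U = -9 (U = -5 - 4 = -9)
d(U, 9)*(-36 + T) = (-9 + 9)*(-36 + 18) = 0*(-18) = 0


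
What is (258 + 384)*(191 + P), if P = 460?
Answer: 417942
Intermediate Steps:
(258 + 384)*(191 + P) = (258 + 384)*(191 + 460) = 642*651 = 417942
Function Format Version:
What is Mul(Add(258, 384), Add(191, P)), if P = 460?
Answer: 417942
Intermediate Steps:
Mul(Add(258, 384), Add(191, P)) = Mul(Add(258, 384), Add(191, 460)) = Mul(642, 651) = 417942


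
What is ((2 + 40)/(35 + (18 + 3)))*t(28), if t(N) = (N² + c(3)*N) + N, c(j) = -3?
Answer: 546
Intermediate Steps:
t(N) = N² - 2*N (t(N) = (N² - 3*N) + N = N² - 2*N)
((2 + 40)/(35 + (18 + 3)))*t(28) = ((2 + 40)/(35 + (18 + 3)))*(28*(-2 + 28)) = (42/(35 + 21))*(28*26) = (42/56)*728 = (42*(1/56))*728 = (¾)*728 = 546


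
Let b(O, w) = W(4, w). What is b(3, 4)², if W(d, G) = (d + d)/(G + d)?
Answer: 1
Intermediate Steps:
W(d, G) = 2*d/(G + d) (W(d, G) = (2*d)/(G + d) = 2*d/(G + d))
b(O, w) = 8/(4 + w) (b(O, w) = 2*4/(w + 4) = 2*4/(4 + w) = 8/(4 + w))
b(3, 4)² = (8/(4 + 4))² = (8/8)² = (8*(⅛))² = 1² = 1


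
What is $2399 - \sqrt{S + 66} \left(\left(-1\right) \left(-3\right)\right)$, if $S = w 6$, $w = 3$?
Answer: $2399 - 6 \sqrt{21} \approx 2371.5$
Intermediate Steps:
$S = 18$ ($S = 3 \cdot 6 = 18$)
$2399 - \sqrt{S + 66} \left(\left(-1\right) \left(-3\right)\right) = 2399 - \sqrt{18 + 66} \left(\left(-1\right) \left(-3\right)\right) = 2399 - \sqrt{84} \cdot 3 = 2399 - 2 \sqrt{21} \cdot 3 = 2399 - 6 \sqrt{21}$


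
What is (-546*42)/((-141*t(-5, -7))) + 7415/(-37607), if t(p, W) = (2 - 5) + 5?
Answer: 143385449/1767529 ≈ 81.122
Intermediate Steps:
t(p, W) = 2 (t(p, W) = -3 + 5 = 2)
(-546*42)/((-141*t(-5, -7))) + 7415/(-37607) = (-546*42)/((-141*2)) + 7415/(-37607) = -22932/(-282) + 7415*(-1/37607) = -22932*(-1/282) - 7415/37607 = 3822/47 - 7415/37607 = 143385449/1767529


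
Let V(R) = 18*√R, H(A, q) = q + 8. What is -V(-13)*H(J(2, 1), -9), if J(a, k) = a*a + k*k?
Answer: 18*I*√13 ≈ 64.9*I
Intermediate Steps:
J(a, k) = a² + k²
H(A, q) = 8 + q
-V(-13)*H(J(2, 1), -9) = -18*√(-13)*(8 - 9) = -18*(I*√13)*(-1) = -18*I*√13*(-1) = -(-18)*I*√13 = 18*I*√13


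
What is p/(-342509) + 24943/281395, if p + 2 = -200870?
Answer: 65067578427/96380320055 ≈ 0.67511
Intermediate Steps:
p = -200872 (p = -2 - 200870 = -200872)
p/(-342509) + 24943/281395 = -200872/(-342509) + 24943/281395 = -200872*(-1/342509) + 24943*(1/281395) = 200872/342509 + 24943/281395 = 65067578427/96380320055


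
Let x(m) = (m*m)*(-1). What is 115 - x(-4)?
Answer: 131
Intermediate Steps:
x(m) = -m**2 (x(m) = m**2*(-1) = -m**2)
115 - x(-4) = 115 - (-1)*(-4)**2 = 115 - (-1)*16 = 115 - 1*(-16) = 115 + 16 = 131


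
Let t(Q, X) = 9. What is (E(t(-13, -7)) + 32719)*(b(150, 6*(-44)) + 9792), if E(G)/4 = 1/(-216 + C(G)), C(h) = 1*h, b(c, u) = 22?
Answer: 66468543806/207 ≈ 3.2110e+8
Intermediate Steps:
C(h) = h
E(G) = 4/(-216 + G)
(E(t(-13, -7)) + 32719)*(b(150, 6*(-44)) + 9792) = (4/(-216 + 9) + 32719)*(22 + 9792) = (4/(-207) + 32719)*9814 = (4*(-1/207) + 32719)*9814 = (-4/207 + 32719)*9814 = (6772829/207)*9814 = 66468543806/207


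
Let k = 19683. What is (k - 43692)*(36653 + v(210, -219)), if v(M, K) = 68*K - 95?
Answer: -520178994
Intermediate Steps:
v(M, K) = -95 + 68*K
(k - 43692)*(36653 + v(210, -219)) = (19683 - 43692)*(36653 + (-95 + 68*(-219))) = -24009*(36653 + (-95 - 14892)) = -24009*(36653 - 14987) = -24009*21666 = -520178994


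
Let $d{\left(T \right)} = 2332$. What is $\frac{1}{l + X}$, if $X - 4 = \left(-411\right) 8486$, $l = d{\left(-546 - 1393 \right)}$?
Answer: $- \frac{1}{3485410} \approx -2.8691 \cdot 10^{-7}$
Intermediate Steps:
$l = 2332$
$X = -3487742$ ($X = 4 - 3487746 = -3487742$)
$\frac{1}{l + X} = \frac{1}{2332 - 3487742} = \frac{1}{-3485410} = - \frac{1}{3485410}$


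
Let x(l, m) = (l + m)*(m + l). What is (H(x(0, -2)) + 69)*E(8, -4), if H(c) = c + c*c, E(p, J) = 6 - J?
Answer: 890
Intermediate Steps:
x(l, m) = (l + m)² (x(l, m) = (l + m)*(l + m) = (l + m)²)
H(c) = c + c²
(H(x(0, -2)) + 69)*E(8, -4) = ((0 - 2)²*(1 + (0 - 2)²) + 69)*(6 - 1*(-4)) = ((-2)²*(1 + (-2)²) + 69)*(6 + 4) = (4*(1 + 4) + 69)*10 = (4*5 + 69)*10 = (20 + 69)*10 = 89*10 = 890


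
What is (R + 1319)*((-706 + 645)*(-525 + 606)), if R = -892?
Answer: -2109807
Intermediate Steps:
(R + 1319)*((-706 + 645)*(-525 + 606)) = (-892 + 1319)*((-706 + 645)*(-525 + 606)) = 427*(-61*81) = 427*(-4941) = -2109807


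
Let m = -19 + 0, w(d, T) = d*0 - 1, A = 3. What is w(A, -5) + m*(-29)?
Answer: 550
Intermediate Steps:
w(d, T) = -1 (w(d, T) = 0 - 1 = -1)
m = -19
w(A, -5) + m*(-29) = -1 - 19*(-29) = -1 + 551 = 550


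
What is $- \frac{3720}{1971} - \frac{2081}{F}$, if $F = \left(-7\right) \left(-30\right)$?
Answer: $- \frac{542539}{45990} \approx -11.797$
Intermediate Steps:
$F = 210$
$- \frac{3720}{1971} - \frac{2081}{F} = - \frac{3720}{1971} - \frac{2081}{210} = \left(-3720\right) \frac{1}{1971} - \frac{2081}{210} = - \frac{1240}{657} - \frac{2081}{210} = - \frac{542539}{45990}$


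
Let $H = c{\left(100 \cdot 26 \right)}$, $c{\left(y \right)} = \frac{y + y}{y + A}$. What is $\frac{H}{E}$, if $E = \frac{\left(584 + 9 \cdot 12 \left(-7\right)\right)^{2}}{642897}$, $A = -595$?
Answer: $\frac{41788305}{741449} \approx 56.36$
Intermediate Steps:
$c{\left(y \right)} = \frac{2 y}{-595 + y}$ ($c{\left(y \right)} = \frac{y + y}{y - 595} = \frac{2 y}{-595 + y}$)
$E = \frac{29584}{642897}$ ($E = \left(584 + 108 \left(-7\right)\right)^{2} \cdot \frac{1}{642897} = \left(584 - 756\right)^{2} \cdot \frac{1}{642897} = \left(-172\right)^{2} \cdot \frac{1}{642897} = 29584 \cdot \frac{1}{642897} = \frac{29584}{642897} \approx 0.046017$)
$H = \frac{1040}{401}$ ($H = \frac{2 \cdot 100 \cdot 26}{-595 + 100 \cdot 26} = 2 \cdot 2600 \frac{1}{-595 + 2600} = 2 \cdot 2600 \cdot \frac{1}{2005} = \frac{1040}{401} \approx 2.5935$)
$\frac{H}{E} = \frac{1040}{401 \cdot \frac{29584}{642897}} = \frac{1040}{401} \cdot \frac{642897}{29584} = \frac{41788305}{741449}$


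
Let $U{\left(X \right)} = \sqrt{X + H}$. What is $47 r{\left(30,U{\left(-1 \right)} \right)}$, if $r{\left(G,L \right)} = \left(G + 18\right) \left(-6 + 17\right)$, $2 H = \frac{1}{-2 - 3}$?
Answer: $24816$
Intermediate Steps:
$H = - \frac{1}{10}$ ($H = \frac{1}{2 \left(-2 - 3\right)} = \frac{1}{2 \left(-5\right)} = \frac{1}{2} \left(- \frac{1}{5}\right) = - \frac{1}{10} \approx -0.1$)
$U{\left(X \right)} = \sqrt{- \frac{1}{10} + X}$ ($U{\left(X \right)} = \sqrt{X - \frac{1}{10}} = \sqrt{- \frac{1}{10} + X}$)
$r{\left(G,L \right)} = 198 + 11 G$ ($r{\left(G,L \right)} = \left(18 + G\right) 11 = 198 + 11 G$)
$47 r{\left(30,U{\left(-1 \right)} \right)} = 47 \left(198 + 11 \cdot 30\right) = 47 \left(198 + 330\right) = 47 \cdot 528 = 24816$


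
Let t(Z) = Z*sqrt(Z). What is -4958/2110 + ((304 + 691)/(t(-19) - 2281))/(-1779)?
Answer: 19*(-4410141*sqrt(19) + 529393784*I)/(1876845*(-2281*I + 19*sqrt(19))) ≈ -2.3495 - 8.8911e-6*I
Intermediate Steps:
t(Z) = Z**(3/2)
-4958/2110 + ((304 + 691)/(t(-19) - 2281))/(-1779) = -4958/2110 + ((304 + 691)/((-19)**(3/2) - 2281))/(-1779) = -4958*1/2110 + (995/(-19*I*sqrt(19) - 2281))*(-1/1779) = -2479/1055 + (995/(-2281 - 19*I*sqrt(19)))*(-1/1779) = -2479/1055 - 995/(1779*(-2281 - 19*I*sqrt(19)))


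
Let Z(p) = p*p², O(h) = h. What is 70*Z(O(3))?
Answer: 1890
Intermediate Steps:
Z(p) = p³
70*Z(O(3)) = 70*3³ = 70*27 = 1890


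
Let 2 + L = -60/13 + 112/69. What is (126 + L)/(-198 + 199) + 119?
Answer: 215287/897 ≈ 240.01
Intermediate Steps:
L = -4478/897 (L = -2 + (-60/13 + 112/69) = -2 - 2684/897 = -4478/897 ≈ -4.9922)
(126 + L)/(-198 + 199) + 119 = (126 - 4478/897)/(-198 + 199) + 119 = (108544/897)/1 + 119 = (108544/897)*1 + 119 = 108544/897 + 119 = 215287/897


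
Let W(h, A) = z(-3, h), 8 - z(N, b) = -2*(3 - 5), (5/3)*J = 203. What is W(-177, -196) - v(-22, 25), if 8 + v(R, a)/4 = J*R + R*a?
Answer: 64772/5 ≈ 12954.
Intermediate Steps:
J = 609/5 (J = (3/5)*203 = 609/5 ≈ 121.80)
v(R, a) = -32 + 2436*R/5 + 4*R*a (v(R, a) = -32 + 4*(609*R/5 + R*a) = -32 + (2436*R/5 + 4*R*a) = -32 + 2436*R/5 + 4*R*a)
z(N, b) = 4 (z(N, b) = 8 - (-2)*(3 - 5) = 8 - (-2)*(-2) = 8 - 1*4 = 8 - 4 = 4)
W(h, A) = 4
W(-177, -196) - v(-22, 25) = 4 - (-32 + (2436/5)*(-22) + 4*(-22)*25) = 4 - (-32 - 53592/5 - 2200) = 4 - 1*(-64752/5) = 4 + 64752/5 = 64772/5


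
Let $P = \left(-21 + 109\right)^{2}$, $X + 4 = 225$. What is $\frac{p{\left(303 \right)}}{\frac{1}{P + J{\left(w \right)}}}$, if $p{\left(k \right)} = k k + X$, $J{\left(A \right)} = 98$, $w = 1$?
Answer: $721699260$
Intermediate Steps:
$X = 221$ ($X = -4 + 225 = 221$)
$P = 7744$ ($P = 88^{2} = 7744$)
$p{\left(k \right)} = 221 + k^{2}$ ($p{\left(k \right)} = k k + 221 = k^{2} + 221 = 221 + k^{2}$)
$\frac{p{\left(303 \right)}}{\frac{1}{P + J{\left(w \right)}}} = \frac{221 + 303^{2}}{\frac{1}{7744 + 98}} = \frac{221 + 91809}{\frac{1}{7842}} = 92030 \frac{1}{\frac{1}{7842}} = 92030 \cdot 7842 = 721699260$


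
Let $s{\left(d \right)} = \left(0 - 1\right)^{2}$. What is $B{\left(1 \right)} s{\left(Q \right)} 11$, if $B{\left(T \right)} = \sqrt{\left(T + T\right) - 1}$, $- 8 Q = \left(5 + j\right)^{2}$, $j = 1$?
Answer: $11$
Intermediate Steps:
$Q = - \frac{9}{2}$ ($Q = - \frac{\left(5 + 1\right)^{2}}{8} = - \frac{6^{2}}{8} = \left(- \frac{1}{8}\right) 36 = - \frac{9}{2} \approx -4.5$)
$s{\left(d \right)} = 1$ ($s{\left(d \right)} = \left(-1\right)^{2} = 1$)
$B{\left(T \right)} = \sqrt{-1 + 2 T}$ ($B{\left(T \right)} = \sqrt{2 T - 1} = \sqrt{-1 + 2 T}$)
$B{\left(1 \right)} s{\left(Q \right)} 11 = \sqrt{-1 + 2 \cdot 1} \cdot 1 \cdot 11 = \sqrt{-1 + 2} \cdot 1 \cdot 11 = \sqrt{1} \cdot 1 \cdot 11 = 1 \cdot 1 \cdot 11 = 1 \cdot 11 = 11$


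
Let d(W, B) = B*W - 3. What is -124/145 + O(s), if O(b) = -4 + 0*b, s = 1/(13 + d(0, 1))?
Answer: -704/145 ≈ -4.8552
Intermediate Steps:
d(W, B) = -3 + B*W
s = 1/10 (s = 1/(13 + (-3 + 1*0)) = 1/(13 + (-3 + 0)) = 1/(13 - 3) = 1/10 ≈ 0.10000)
O(b) = -4 (O(b) = -4 + 0 = -4)
-124/145 + O(s) = -124/145 - 4 = -704/145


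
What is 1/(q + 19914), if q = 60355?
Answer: 1/80269 ≈ 1.2458e-5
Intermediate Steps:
1/(q + 19914) = 1/(60355 + 19914) = 1/80269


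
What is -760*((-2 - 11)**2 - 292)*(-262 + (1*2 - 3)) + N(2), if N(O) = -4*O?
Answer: -24585248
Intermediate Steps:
-760*((-2 - 11)**2 - 292)*(-262 + (1*2 - 3)) + N(2) = -760*((-2 - 11)**2 - 292)*(-262 + (1*2 - 3)) - 4*2 = -760*((-13)**2 - 292)*(-262 + (2 - 3)) - 8 = -760*(169 - 292)*(-262 - 1) - 8 = -(-93480)*(-263) - 8 = -760*32349 - 8 = -24585240 - 8 = -24585248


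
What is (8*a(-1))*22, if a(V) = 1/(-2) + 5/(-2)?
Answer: -528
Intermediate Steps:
a(V) = -3 (a(V) = 1*(-1/2) + 5*(-1/2) = -1/2 - 5/2 = -3)
(8*a(-1))*22 = (8*(-3))*22 = -24*22 = -528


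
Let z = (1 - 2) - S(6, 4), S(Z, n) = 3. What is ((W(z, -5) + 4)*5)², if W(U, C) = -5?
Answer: 25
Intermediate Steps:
z = -4 (z = (1 - 2) - 1*3 = -1 - 3 = -4)
((W(z, -5) + 4)*5)² = ((-5 + 4)*5)² = (-1*5)² = (-5)² = 25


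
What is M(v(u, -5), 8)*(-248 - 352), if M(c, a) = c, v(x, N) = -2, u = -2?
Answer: 1200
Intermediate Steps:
M(v(u, -5), 8)*(-248 - 352) = -2*(-248 - 352) = -2*(-600) = 1200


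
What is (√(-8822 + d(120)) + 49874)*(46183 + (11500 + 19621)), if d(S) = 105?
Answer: 3855459696 + 77304*I*√8717 ≈ 3.8555e+9 + 7.2175e+6*I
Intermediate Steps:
(√(-8822 + d(120)) + 49874)*(46183 + (11500 + 19621)) = (√(-8822 + 105) + 49874)*(46183 + (11500 + 19621)) = (√(-8717) + 49874)*(46183 + 31121) = (I*√8717 + 49874)*77304 = (49874 + I*√8717)*77304 = 3855459696 + 77304*I*√8717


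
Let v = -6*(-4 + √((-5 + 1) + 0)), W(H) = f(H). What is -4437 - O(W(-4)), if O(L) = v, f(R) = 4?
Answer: -4461 + 12*I ≈ -4461.0 + 12.0*I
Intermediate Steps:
W(H) = 4
v = 24 - 12*I (v = -6*(-4 + √(-4 + 0)) = -6*(-4 + √(-4)) = -6*(-4 + 2*I) = 24 - 12*I ≈ 24.0 - 12.0*I)
O(L) = 24 - 12*I
-4437 - O(W(-4)) = -4437 - (24 - 12*I) = -4437 + (-24 + 12*I) = -4461 + 12*I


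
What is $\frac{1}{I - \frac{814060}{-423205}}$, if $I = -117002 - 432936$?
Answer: $- \frac{84641}{46547139446} \approx -1.8184 \cdot 10^{-6}$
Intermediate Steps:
$I = -549938$ ($I = -117002 - 432936 = -549938$)
$\frac{1}{I - \frac{814060}{-423205}} = \frac{1}{-549938 - \frac{814060}{-423205}} = \frac{1}{-549938 - - \frac{162812}{84641}} = \frac{1}{-549938 + \frac{162812}{84641}} = \frac{1}{- \frac{46547139446}{84641}} = - \frac{84641}{46547139446}$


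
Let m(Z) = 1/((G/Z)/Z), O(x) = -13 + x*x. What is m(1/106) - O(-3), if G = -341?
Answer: 15325903/3831476 ≈ 4.0000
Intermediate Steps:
O(x) = -13 + x**2
m(Z) = -Z**2/341 (m(Z) = 1/((-341/Z)/Z) = 1/(-341/Z**2) = -Z**2/341)
m(1/106) - O(-3) = -(1/106)**2/341 - (-13 + (-3)**2) = -(1/106)**2/341 - (-13 + 9) = -1/341*1/11236 - 1*(-4) = -1/3831476 + 4 = 15325903/3831476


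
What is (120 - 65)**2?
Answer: 3025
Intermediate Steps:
(120 - 65)**2 = 55**2 = 3025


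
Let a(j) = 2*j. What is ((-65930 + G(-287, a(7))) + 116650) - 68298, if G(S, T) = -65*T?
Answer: -18488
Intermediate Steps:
((-65930 + G(-287, a(7))) + 116650) - 68298 = ((-65930 - 130*7) + 116650) - 68298 = ((-65930 - 65*14) + 116650) - 68298 = ((-65930 - 910) + 116650) - 68298 = (-66840 + 116650) - 68298 = 49810 - 68298 = -18488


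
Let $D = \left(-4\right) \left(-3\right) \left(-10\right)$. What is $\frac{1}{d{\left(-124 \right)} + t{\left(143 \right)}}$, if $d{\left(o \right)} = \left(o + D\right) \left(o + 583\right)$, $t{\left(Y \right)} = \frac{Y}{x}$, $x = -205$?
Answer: $- \frac{205}{22959323} \approx -8.9288 \cdot 10^{-6}$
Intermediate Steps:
$t{\left(Y \right)} = - \frac{Y}{205}$ ($t{\left(Y \right)} = \frac{Y}{-205} = Y \left(- \frac{1}{205}\right) = - \frac{Y}{205}$)
$D = -120$ ($D = 12 \left(-10\right) = -120$)
$d{\left(o \right)} = \left(-120 + o\right) \left(583 + o\right)$ ($d{\left(o \right)} = \left(o - 120\right) \left(o + 583\right) = \left(-120 + o\right) \left(583 + o\right)$)
$\frac{1}{d{\left(-124 \right)} + t{\left(143 \right)}} = \frac{1}{\left(-69960 + \left(-124\right)^{2} + 463 \left(-124\right)\right) - \frac{143}{205}} = \frac{1}{\left(-69960 + 15376 - 57412\right) - \frac{143}{205}} = \frac{1}{-111996 - \frac{143}{205}} = \frac{1}{- \frac{22959323}{205}} = - \frac{205}{22959323}$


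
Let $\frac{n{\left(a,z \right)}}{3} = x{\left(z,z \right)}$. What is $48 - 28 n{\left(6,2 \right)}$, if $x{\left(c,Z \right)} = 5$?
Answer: $-372$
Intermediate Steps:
$n{\left(a,z \right)} = 15$ ($n{\left(a,z \right)} = 3 \cdot 5 = 15$)
$48 - 28 n{\left(6,2 \right)} = 48 - 420 = -372$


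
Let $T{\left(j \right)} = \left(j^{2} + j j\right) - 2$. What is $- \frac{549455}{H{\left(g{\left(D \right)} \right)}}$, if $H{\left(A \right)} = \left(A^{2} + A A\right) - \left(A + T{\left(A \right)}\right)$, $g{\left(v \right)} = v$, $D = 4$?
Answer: $\frac{549455}{2} \approx 2.7473 \cdot 10^{5}$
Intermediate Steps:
$T{\left(j \right)} = -2 + 2 j^{2}$ ($T{\left(j \right)} = \left(j^{2} + j^{2}\right) - 2 = 2 j^{2} - 2 = -2 + 2 j^{2}$)
$H{\left(A \right)} = 2 - A$ ($H{\left(A \right)} = \left(A^{2} + A A\right) - \left(A + \left(-2 + 2 A^{2}\right)\right) = \left(A^{2} + A^{2}\right) - \left(-2 + A + 2 A^{2}\right) = 2 A^{2} - \left(-2 + A + 2 A^{2}\right) = 2 - A$)
$- \frac{549455}{H{\left(g{\left(D \right)} \right)}} = - \frac{549455}{2 - 4} = - \frac{549455}{-2} = \left(-549455\right) \left(- \frac{1}{2}\right) = \frac{549455}{2}$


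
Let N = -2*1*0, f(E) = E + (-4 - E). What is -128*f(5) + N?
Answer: 512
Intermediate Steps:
f(E) = -4
N = 0 (N = -2*0 = 0)
-128*f(5) + N = -128*(-4) + 0 = 512 + 0 = 512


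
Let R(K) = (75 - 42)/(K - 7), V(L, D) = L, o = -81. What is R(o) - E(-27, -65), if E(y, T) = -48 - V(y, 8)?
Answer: 165/8 ≈ 20.625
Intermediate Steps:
R(K) = 33/(-7 + K)
E(y, T) = -48 - y
R(o) - E(-27, -65) = 33/(-7 - 81) - (-48 - 1*(-27)) = 33/(-88) - (-48 + 27) = 33*(-1/88) - 1*(-21) = -3/8 + 21 = 165/8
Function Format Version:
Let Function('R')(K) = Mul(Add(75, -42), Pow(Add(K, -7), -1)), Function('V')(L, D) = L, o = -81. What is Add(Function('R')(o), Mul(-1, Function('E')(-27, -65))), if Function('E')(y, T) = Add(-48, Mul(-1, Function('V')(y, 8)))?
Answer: Rational(165, 8) ≈ 20.625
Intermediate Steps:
Function('R')(K) = Mul(33, Pow(Add(-7, K), -1))
Function('E')(y, T) = Add(-48, Mul(-1, y))
Add(Function('R')(o), Mul(-1, Function('E')(-27, -65))) = Add(Mul(33, Pow(Add(-7, -81), -1)), Mul(-1, Add(-48, Mul(-1, -27)))) = Add(Mul(33, Pow(-88, -1)), Mul(-1, Add(-48, 27))) = Add(Mul(33, Rational(-1, 88)), Mul(-1, -21)) = Add(Rational(-3, 8), 21) = Rational(165, 8)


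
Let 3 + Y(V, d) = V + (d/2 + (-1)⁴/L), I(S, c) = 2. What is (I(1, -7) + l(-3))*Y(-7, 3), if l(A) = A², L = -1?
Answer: -209/2 ≈ -104.50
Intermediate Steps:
Y(V, d) = -4 + V + d/2 (Y(V, d) = -3 + (V + (d/2 + (-1)⁴/(-1))) = -3 + (V + (d*(½) + 1*(-1))) = -3 + (V + (d/2 - 1)) = -3 + (V + (-1 + d/2)) = -3 + (-1 + V + d/2) = -4 + V + d/2)
(I(1, -7) + l(-3))*Y(-7, 3) = (2 + (-3)²)*(-4 - 7 + (½)*3) = (2 + 9)*(-4 - 7 + 3/2) = 11*(-19/2) = -209/2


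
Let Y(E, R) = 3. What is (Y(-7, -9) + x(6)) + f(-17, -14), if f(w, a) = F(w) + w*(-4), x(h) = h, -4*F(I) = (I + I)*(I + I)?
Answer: -212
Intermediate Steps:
F(I) = -I² (F(I) = -(I + I)*(I + I)/4 = -2*I*2*I/4 = -I²)
f(w, a) = -w² - 4*w (f(w, a) = -w² + w*(-4) = -w² - 4*w)
(Y(-7, -9) + x(6)) + f(-17, -14) = (3 + 6) - 17*(-4 - 1*(-17)) = 9 - 17*(-4 + 17) = 9 - 17*13 = 9 - 221 = -212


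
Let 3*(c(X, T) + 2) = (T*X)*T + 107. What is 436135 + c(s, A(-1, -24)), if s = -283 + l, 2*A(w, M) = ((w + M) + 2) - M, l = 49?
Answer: 2616895/6 ≈ 4.3615e+5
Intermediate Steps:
A(w, M) = 1 + w/2 (A(w, M) = (((w + M) + 2) - M)/2 = (((M + w) + 2) - M)/2 = ((2 + M + w) - M)/2 = (2 + w)/2 = 1 + w/2)
s = -234 (s = -283 + 49 = -234)
c(X, T) = 101/3 + X*T²/3 (c(X, T) = -2 + ((T*X)*T + 107)/3 = -2 + (X*T² + 107)/3 = -2 + (107 + X*T²)/3 = -2 + (107/3 + X*T²/3) = 101/3 + X*T²/3)
436135 + c(s, A(-1, -24)) = 436135 + (101/3 + (⅓)*(-234)*(1 + (½)*(-1))²) = 436135 + (101/3 + (⅓)*(-234)*(1 - ½)²) = 436135 + (101/3 + (⅓)*(-234)*(½)²) = 436135 + (101/3 + (⅓)*(-234)*(¼)) = 436135 + (101/3 - 39/2) = 436135 + 85/6 = 2616895/6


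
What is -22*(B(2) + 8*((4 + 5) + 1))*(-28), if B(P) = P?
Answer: 50512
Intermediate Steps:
-22*(B(2) + 8*((4 + 5) + 1))*(-28) = -22*(2 + 8*((4 + 5) + 1))*(-28) = -22*(2 + 8*(9 + 1))*(-28) = -22*(2 + 8*10)*(-28) = -22*(2 + 80)*(-28) = -22*82*(-28) = -1804*(-28) = 50512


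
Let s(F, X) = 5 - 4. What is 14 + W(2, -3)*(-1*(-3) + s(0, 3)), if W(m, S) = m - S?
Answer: 34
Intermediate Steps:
s(F, X) = 1
14 + W(2, -3)*(-1*(-3) + s(0, 3)) = 14 + (2 - 1*(-3))*(-1*(-3) + 1) = 14 + (2 + 3)*(3 + 1) = 14 + 5*4 = 14 + 20 = 34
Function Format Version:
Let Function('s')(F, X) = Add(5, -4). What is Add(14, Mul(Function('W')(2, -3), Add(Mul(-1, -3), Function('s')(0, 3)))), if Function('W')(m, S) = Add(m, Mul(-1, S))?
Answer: 34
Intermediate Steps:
Function('s')(F, X) = 1
Add(14, Mul(Function('W')(2, -3), Add(Mul(-1, -3), Function('s')(0, 3)))) = Add(14, Mul(Add(2, Mul(-1, -3)), Add(Mul(-1, -3), 1))) = Add(14, Mul(Add(2, 3), Add(3, 1))) = Add(14, Mul(5, 4)) = Add(14, 20) = 34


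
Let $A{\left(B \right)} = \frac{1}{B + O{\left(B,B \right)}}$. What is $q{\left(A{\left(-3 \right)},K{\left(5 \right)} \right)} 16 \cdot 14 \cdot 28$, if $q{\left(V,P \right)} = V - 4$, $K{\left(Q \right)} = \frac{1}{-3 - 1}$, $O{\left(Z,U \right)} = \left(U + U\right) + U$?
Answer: $- \frac{76832}{3} \approx -25611.0$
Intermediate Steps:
$O{\left(Z,U \right)} = 3 U$ ($O{\left(Z,U \right)} = 2 U + U = 3 U$)
$K{\left(Q \right)} = - \frac{1}{4}$ ($K{\left(Q \right)} = \frac{1}{-4} = - \frac{1}{4}$)
$A{\left(B \right)} = \frac{1}{4 B}$ ($A{\left(B \right)} = \frac{1}{B + 3 B} = \frac{1}{4 B}$)
$q{\left(V,P \right)} = -4 + V$ ($q{\left(V,P \right)} = V - 4 = -4 + V$)
$q{\left(A{\left(-3 \right)},K{\left(5 \right)} \right)} 16 \cdot 14 \cdot 28 = \left(-4 + \frac{1}{4 \left(-3\right)}\right) 16 \cdot 14 \cdot 28 = \left(-4 + \frac{1}{4} \left(- \frac{1}{3}\right)\right) 224 \cdot 28 = \left(-4 - \frac{1}{12}\right) 6272 = \left(- \frac{49}{12}\right) 6272 = - \frac{76832}{3}$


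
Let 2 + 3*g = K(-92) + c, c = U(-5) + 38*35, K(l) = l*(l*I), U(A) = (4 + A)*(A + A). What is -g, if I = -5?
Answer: 40982/3 ≈ 13661.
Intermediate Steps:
U(A) = 2*A*(4 + A) (U(A) = (4 + A)*(2*A) = 2*A*(4 + A))
K(l) = -5*l² (K(l) = l*(l*(-5)) = l*(-5*l) = -5*l²)
c = 1340 (c = 2*(-5)*(4 - 5) + 38*35 = 2*(-5)*(-1) + 1330 = 10 + 1330 = 1340)
g = -40982/3 (g = -⅔ + (-5*(-92)² + 1340)/3 = -⅔ + (-5*8464 + 1340)/3 = -⅔ + (-42320 + 1340)/3 = -⅔ + (⅓)*(-40980) = -⅔ - 13660 = -40982/3 ≈ -13661.)
-g = -1*(-40982/3) = 40982/3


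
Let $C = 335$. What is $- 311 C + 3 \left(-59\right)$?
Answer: $-104362$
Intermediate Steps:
$- 311 C + 3 \left(-59\right) = \left(-311\right) 335 + 3 \left(-59\right) = -104185 - 177 = -104362$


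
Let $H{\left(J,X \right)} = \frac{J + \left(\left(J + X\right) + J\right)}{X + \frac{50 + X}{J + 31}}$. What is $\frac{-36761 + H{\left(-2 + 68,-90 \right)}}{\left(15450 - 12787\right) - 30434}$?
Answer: $\frac{161202223}{121775835} \approx 1.3238$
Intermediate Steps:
$H{\left(J,X \right)} = \frac{X + 3 J}{X + \frac{50 + X}{31 + J}}$ ($H{\left(J,X \right)} = \frac{J + \left(X + 2 J\right)}{X + \frac{50 + X}{31 + J}} = \frac{X + 3 J}{X + \frac{50 + X}{31 + J}}$)
$\frac{-36761 + H{\left(-2 + 68,-90 \right)}}{\left(15450 - 12787\right) - 30434} = \frac{-36761 + \frac{3 \left(-2 + 68\right)^{2} + 31 \left(-90\right) + 93 \left(-2 + 68\right) + \left(-2 + 68\right) \left(-90\right)}{50 + 32 \left(-90\right) + \left(-2 + 68\right) \left(-90\right)}}{\left(15450 - 12787\right) - 30434} = \frac{-36761 + \frac{3 \cdot 66^{2} - 2790 + 93 \cdot 66 + 66 \left(-90\right)}{50 - 2880 + 66 \left(-90\right)}}{2663 - 30434} = \frac{-36761 + \frac{3 \cdot 4356 - 2790 + 6138 - 5940}{50 - 2880 - 5940}}{-27771} = \left(-36761 + \frac{13068 - 2790 + 6138 - 5940}{-8770}\right) \left(- \frac{1}{27771}\right) = \left(-36761 - \frac{5238}{4385}\right) \left(- \frac{1}{27771}\right) = \left(- \frac{161202223}{4385}\right) \left(- \frac{1}{27771}\right) = \frac{161202223}{121775835}$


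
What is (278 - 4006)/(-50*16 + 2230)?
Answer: -1864/715 ≈ -2.6070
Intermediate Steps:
(278 - 4006)/(-50*16 + 2230) = -3728/(-800 + 2230) = -3728/1430 = -3728*1/1430 = -1864/715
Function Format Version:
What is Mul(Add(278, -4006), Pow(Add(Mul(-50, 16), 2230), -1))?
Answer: Rational(-1864, 715) ≈ -2.6070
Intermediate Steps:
Mul(Add(278, -4006), Pow(Add(Mul(-50, 16), 2230), -1)) = Mul(-3728, Pow(Add(-800, 2230), -1)) = Mul(-3728, Pow(1430, -1)) = Mul(-3728, Rational(1, 1430)) = Rational(-1864, 715)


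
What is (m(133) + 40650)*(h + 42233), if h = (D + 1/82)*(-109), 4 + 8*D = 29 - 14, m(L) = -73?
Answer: 560077392333/328 ≈ 1.7076e+9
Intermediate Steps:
D = 11/8 (D = -½ + (29 - 14)/8 = -½ + (⅛)*15 = -½ + 15/8 = 11/8 ≈ 1.3750)
h = -49595/328 (h = (11/8 + 1/82)*(-109) = (455/328)*(-109) = -49595/328 ≈ -151.20)
(m(133) + 40650)*(h + 42233) = (-73 + 40650)*(-49595/328 + 42233) = 40577*(13802829/328) = 560077392333/328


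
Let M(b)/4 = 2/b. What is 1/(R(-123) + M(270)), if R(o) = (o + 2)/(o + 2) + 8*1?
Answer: 135/1219 ≈ 0.11075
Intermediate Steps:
R(o) = 9 (R(o) = (2 + o)/(2 + o) + 8 = 1 + 8 = 9)
M(b) = 8/b (M(b) = 4*(2/b) = 8/b)
1/(R(-123) + M(270)) = 1/(9 + 8/270) = 1/(9 + 8*(1/270)) = 1/(9 + 4/135) = 1/(1219/135) = 135/1219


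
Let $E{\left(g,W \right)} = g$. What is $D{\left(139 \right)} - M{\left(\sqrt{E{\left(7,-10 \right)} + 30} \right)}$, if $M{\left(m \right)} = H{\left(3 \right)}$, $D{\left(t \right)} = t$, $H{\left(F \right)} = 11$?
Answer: $128$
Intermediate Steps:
$M{\left(m \right)} = 11$
$D{\left(139 \right)} - M{\left(\sqrt{E{\left(7,-10 \right)} + 30} \right)} = 139 - 11 = 128$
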